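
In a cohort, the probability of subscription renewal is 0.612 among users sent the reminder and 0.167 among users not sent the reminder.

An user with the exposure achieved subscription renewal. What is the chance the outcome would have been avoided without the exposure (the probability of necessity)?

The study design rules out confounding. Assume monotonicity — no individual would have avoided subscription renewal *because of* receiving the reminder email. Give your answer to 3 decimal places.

PN ≈ 0.727

Let p₁ = 0.612, p₀ = 0.167.
Under exogeneity and monotonicity, PN = (p₁ − p₀) / p₁.
PN = (0.612 − 0.167) / 0.612 = 0.445 / 0.612 ≈ 0.7271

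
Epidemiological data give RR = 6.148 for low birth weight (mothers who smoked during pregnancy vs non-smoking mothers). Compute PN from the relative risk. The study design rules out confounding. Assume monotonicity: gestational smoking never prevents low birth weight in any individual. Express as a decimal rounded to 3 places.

PN ≈ 0.837

Under exogeneity and monotonicity, PN = (RR − 1) / RR = 1 − 1/RR.
PN = (6.148 − 1) / 6.148 = 5.148 / 6.148 ≈ 0.8373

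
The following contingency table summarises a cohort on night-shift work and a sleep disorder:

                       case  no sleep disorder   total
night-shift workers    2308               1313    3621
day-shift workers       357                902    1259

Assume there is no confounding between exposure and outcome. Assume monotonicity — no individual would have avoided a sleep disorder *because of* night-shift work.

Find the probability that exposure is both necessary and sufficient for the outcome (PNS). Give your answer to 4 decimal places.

p₁ = P(outcome | exposed) = 2308/3621 = 0.63739
p₀ = P(outcome | unexposed) = 357/1259 = 0.28356
Under exogeneity and monotonicity, PNS = p₁ − p₀.
PNS = 0.63739 − 0.28356 = 0.35383

PNS ≈ 0.3538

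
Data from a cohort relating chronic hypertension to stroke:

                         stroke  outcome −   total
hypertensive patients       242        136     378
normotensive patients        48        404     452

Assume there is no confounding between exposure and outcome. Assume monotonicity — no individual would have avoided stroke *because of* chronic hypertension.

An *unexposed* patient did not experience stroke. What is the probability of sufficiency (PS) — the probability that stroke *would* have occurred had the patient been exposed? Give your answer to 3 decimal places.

p₁ = P(outcome | exposed) = 242/378 = 0.64021
p₀ = P(outcome | unexposed) = 48/452 = 0.10619
Under exogeneity and monotonicity, PS = (p₁ − p₀) / (1 − p₀).
PS = (0.64021 − 0.10619) / (1 − 0.10619) = 0.53402 / 0.89381 ≈ 0.5975

PS ≈ 0.597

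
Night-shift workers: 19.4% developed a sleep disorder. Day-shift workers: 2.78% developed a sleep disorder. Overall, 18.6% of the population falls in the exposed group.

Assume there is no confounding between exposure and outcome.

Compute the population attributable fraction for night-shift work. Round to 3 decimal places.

p₁ = 0.194, p₀ = 0.0278.
Overall risk P(Y=1) = π·p₁ + (1−π)·p₀ = 0.186×0.194 + 0.814×0.0278 = 0.058713.
Under exogeneity, PAF = [P(Y=1) − p₀] / P(Y=1).
PAF = (0.058713 − 0.0278) / 0.058713 ≈ 0.5265

PAF ≈ 0.527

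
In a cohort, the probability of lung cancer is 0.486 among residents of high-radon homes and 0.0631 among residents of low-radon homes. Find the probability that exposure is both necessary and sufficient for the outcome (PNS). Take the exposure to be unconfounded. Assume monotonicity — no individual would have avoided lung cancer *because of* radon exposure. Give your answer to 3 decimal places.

Let p₁ = 0.486, p₀ = 0.0631.
Under exogeneity and monotonicity, PNS = p₁ − p₀.
PNS = 0.486 − 0.0631 = 0.4229

PNS ≈ 0.423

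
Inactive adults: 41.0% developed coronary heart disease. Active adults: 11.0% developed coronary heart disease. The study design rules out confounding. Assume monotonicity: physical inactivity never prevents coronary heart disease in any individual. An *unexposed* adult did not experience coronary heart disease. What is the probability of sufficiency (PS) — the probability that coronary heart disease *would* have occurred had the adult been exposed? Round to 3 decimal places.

PS ≈ 0.337

p₁ = 0.41, p₀ = 0.11.
Under exogeneity and monotonicity, PS = (p₁ − p₀) / (1 − p₀).
PS = (0.41 − 0.11) / (1 − 0.11) = 0.3 / 0.89 ≈ 0.3371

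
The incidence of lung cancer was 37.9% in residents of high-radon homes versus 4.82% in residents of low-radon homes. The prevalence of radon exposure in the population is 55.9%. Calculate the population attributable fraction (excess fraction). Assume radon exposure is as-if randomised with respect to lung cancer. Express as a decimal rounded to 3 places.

p₁ = 0.379, p₀ = 0.0482.
Overall risk P(Y=1) = π·p₁ + (1−π)·p₀ = 0.559×0.379 + 0.441×0.0482 = 0.23312.
Under exogeneity, PAF = [P(Y=1) − p₀] / P(Y=1).
PAF = (0.23312 − 0.0482) / 0.23312 ≈ 0.7932

PAF ≈ 0.793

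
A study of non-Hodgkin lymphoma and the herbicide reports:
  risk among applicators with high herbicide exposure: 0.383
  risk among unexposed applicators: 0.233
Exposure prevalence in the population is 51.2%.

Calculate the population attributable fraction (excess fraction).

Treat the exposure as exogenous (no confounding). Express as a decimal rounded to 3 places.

Let p₁ = 0.383, p₀ = 0.233.
Overall risk P(Y=1) = π·p₁ + (1−π)·p₀ = 0.512×0.383 + 0.488×0.233 = 0.3098.
Under exogeneity, PAF = [P(Y=1) − p₀] / P(Y=1).
PAF = (0.3098 − 0.233) / 0.3098 ≈ 0.2479

PAF ≈ 0.248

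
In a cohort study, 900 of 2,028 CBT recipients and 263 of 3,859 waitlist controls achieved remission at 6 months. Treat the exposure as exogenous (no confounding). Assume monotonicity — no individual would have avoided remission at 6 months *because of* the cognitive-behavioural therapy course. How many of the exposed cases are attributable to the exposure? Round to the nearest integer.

about 762 cases

p₁ = P(outcome | exposed) = 900/2028 = 0.44379
p₀ = P(outcome | unexposed) = 263/3859 = 0.068152
PN = (p₁ − p₀)/p₁ = (0.44379 − 0.068152) / 0.44379 ≈ 0.84643.
Attributable cases ≈ PN × (exposed cases) = 0.84643 × 900 ≈ 761.79.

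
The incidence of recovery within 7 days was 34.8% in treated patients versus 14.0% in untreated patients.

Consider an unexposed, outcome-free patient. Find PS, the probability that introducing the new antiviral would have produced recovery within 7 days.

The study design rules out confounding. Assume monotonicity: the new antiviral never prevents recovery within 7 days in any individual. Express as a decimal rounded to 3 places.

p₁ = 0.348, p₀ = 0.14.
Under exogeneity and monotonicity, PS = (p₁ − p₀) / (1 − p₀).
PS = (0.348 − 0.14) / (1 − 0.14) = 0.208 / 0.86 ≈ 0.2419

PS ≈ 0.242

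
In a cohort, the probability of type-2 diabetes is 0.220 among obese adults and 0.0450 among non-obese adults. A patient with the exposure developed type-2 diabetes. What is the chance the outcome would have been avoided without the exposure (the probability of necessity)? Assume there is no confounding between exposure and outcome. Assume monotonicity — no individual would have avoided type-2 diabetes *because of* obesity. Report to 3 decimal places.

Let p₁ = 0.22, p₀ = 0.045.
Under exogeneity and monotonicity, PN = (p₁ − p₀) / p₁.
PN = (0.22 − 0.045) / 0.22 = 0.175 / 0.22 ≈ 0.7955

PN ≈ 0.795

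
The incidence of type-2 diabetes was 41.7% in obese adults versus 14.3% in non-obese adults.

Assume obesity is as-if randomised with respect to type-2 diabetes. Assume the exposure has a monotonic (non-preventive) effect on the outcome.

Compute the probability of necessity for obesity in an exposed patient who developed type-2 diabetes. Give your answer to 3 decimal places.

PN ≈ 0.657

p₁ = 0.417, p₀ = 0.143.
Under exogeneity and monotonicity, PN = (p₁ − p₀) / p₁.
PN = (0.417 − 0.143) / 0.417 = 0.274 / 0.417 ≈ 0.6571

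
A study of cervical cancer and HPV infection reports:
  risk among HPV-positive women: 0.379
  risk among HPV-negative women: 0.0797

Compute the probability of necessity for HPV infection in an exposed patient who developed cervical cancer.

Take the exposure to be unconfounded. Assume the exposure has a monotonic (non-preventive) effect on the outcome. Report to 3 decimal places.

PN ≈ 0.790

Let p₁ = 0.379, p₀ = 0.0797.
Under exogeneity and monotonicity, PN = (p₁ − p₀) / p₁.
PN = (0.379 − 0.0797) / 0.379 = 0.2993 / 0.379 ≈ 0.7897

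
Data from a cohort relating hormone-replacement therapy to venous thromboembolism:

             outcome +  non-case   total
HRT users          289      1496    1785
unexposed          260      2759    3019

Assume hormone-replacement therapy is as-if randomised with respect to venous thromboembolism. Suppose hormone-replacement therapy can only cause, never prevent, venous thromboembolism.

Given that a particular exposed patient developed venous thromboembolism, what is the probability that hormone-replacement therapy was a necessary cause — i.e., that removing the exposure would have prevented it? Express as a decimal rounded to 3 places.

p₁ = P(outcome | exposed) = 289/1785 = 0.1619
p₀ = P(outcome | unexposed) = 260/3019 = 0.086121
Under exogeneity and monotonicity, PN = (p₁ − p₀)/p₁.
PN = (0.1619 − 0.086121) / 0.1619 ≈ 0.4681

PN ≈ 0.468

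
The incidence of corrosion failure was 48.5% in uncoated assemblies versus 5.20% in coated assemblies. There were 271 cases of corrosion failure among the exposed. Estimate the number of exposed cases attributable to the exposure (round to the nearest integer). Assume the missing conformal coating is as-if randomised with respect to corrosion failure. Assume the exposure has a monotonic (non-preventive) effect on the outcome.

p₁ = 0.485, p₀ = 0.052.
PN = (p₁ − p₀)/p₁ = (0.485 − 0.052) / 0.485 ≈ 0.89278.
Attributable cases ≈ PN × (exposed cases) = 0.89278 × 271 ≈ 241.94.

about 242 cases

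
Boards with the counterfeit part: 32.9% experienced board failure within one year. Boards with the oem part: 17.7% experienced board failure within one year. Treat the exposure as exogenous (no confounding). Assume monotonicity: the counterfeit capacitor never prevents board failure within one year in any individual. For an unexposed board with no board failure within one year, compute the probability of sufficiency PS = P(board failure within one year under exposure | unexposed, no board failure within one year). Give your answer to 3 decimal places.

p₁ = 0.329, p₀ = 0.177.
Under exogeneity and monotonicity, PS = (p₁ − p₀) / (1 − p₀).
PS = (0.329 − 0.177) / (1 − 0.177) = 0.152 / 0.823 ≈ 0.1847

PS ≈ 0.185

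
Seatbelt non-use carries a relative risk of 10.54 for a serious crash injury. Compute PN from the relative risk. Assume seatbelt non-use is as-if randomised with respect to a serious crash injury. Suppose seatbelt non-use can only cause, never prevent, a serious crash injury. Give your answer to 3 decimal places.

PN ≈ 0.905

Under exogeneity and monotonicity, PN = (RR − 1) / RR = 1 − 1/RR.
PN = (10.54 − 1) / 10.54 = 9.54 / 10.54 ≈ 0.9051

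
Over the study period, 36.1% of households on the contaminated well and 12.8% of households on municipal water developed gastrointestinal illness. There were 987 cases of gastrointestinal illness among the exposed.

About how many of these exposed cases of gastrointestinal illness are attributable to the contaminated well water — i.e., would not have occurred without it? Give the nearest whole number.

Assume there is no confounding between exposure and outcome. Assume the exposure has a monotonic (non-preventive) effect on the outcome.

about 637 cases

p₁ = 0.361, p₀ = 0.128.
PN = (p₁ − p₀)/p₁ = (0.361 − 0.128) / 0.361 ≈ 0.64543.
Attributable cases ≈ PN × (exposed cases) = 0.64543 × 987 ≈ 637.04.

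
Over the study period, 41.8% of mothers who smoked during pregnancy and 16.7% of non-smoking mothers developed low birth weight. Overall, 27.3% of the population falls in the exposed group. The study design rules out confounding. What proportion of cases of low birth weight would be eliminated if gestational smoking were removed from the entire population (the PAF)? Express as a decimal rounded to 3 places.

PAF ≈ 0.291

p₁ = 0.418, p₀ = 0.167.
Overall risk P(Y=1) = π·p₁ + (1−π)·p₀ = 0.273×0.418 + 0.727×0.167 = 0.23552.
Under exogeneity, PAF = [P(Y=1) − p₀] / P(Y=1).
PAF = (0.23552 − 0.167) / 0.23552 ≈ 0.2909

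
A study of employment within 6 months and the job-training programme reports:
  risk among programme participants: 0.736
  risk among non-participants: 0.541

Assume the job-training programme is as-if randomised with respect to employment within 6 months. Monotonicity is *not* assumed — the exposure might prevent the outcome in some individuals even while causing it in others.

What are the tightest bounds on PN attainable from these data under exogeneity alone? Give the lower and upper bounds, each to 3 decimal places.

0.265 ≤ PN ≤ 0.624

Let p₁ = 0.736, p₀ = 0.541.
Under exogeneity alone the bounds on PN are max{0,(p₁−p₀)/p₁} ≤ PN ≤ min{1,(1−p₀)/p₁}.
  lower = (p₁ − p₀)/p₁ = 0.195 / 0.736 ≈ 0.2649
  upper = min{1, (1 − p₀)/p₁} = 0.459 / 0.736 ≈ 0.6236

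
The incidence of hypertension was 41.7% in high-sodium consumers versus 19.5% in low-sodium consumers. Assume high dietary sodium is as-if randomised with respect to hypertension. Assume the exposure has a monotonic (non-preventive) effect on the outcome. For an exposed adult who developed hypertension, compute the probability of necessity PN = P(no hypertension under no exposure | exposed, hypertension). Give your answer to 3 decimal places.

PN ≈ 0.532

p₁ = 0.417, p₀ = 0.195.
Under exogeneity and monotonicity, PN = (p₁ − p₀) / p₁.
PN = (0.417 − 0.195) / 0.417 = 0.222 / 0.417 ≈ 0.5324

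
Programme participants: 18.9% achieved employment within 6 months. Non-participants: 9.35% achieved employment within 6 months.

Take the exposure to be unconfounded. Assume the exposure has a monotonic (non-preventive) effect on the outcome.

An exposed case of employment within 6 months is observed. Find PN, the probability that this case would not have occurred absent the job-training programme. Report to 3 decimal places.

p₁ = 0.189, p₀ = 0.0935.
Under exogeneity and monotonicity, PN = (p₁ − p₀) / p₁.
PN = (0.189 − 0.0935) / 0.189 = 0.0955 / 0.189 ≈ 0.5053

PN ≈ 0.505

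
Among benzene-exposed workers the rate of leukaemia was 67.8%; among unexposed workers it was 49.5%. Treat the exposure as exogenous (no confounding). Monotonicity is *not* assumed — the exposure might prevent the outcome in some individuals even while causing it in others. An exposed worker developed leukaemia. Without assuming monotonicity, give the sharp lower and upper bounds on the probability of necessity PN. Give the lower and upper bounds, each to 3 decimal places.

0.270 ≤ PN ≤ 0.745

p₁ = 0.678, p₀ = 0.495.
Under exogeneity alone the bounds on PN are max{0,(p₁−p₀)/p₁} ≤ PN ≤ min{1,(1−p₀)/p₁}.
  lower = (p₁ − p₀)/p₁ = 0.183 / 0.678 ≈ 0.2699
  upper = min{1, (1 − p₀)/p₁} = 0.505 / 0.678 ≈ 0.7448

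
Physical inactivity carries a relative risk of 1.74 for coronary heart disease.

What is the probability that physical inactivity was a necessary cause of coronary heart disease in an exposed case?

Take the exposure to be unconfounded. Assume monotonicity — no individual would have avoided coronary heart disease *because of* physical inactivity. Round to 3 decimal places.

Under exogeneity and monotonicity, PN = (RR − 1) / RR = 1 − 1/RR.
PN = (1.74 − 1) / 1.74 = 0.74 / 1.74 ≈ 0.4253

PN ≈ 0.425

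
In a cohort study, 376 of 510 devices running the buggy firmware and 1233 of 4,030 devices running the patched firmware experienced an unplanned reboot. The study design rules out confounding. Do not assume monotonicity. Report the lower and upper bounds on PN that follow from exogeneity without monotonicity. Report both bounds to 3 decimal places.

p₁ = P(outcome | exposed) = 376/510 = 0.73725
p₀ = P(outcome | unexposed) = 1233/4030 = 0.30596
Under exogeneity alone the bounds on PN are max{0,(p₁−p₀)/p₁} ≤ PN ≤ min{1,(1−p₀)/p₁}.
  lower = (p₁ − p₀)/p₁ = 0.4313 / 0.73725 ≈ 0.5850
  upper = min{1, (1 − p₀)/p₁} = 0.69404 / 0.73725 ≈ 0.9414

0.585 ≤ PN ≤ 0.941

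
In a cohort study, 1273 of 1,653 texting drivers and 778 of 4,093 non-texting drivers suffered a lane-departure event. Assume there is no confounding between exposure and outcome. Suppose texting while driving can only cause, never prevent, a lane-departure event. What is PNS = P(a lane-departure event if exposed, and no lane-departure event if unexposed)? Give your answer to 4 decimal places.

p₁ = P(outcome | exposed) = 1273/1653 = 0.77011
p₀ = P(outcome | unexposed) = 778/4093 = 0.19008
Under exogeneity and monotonicity, PNS = p₁ − p₀.
PNS = 0.77011 − 0.19008 = 0.58003

PNS ≈ 0.5800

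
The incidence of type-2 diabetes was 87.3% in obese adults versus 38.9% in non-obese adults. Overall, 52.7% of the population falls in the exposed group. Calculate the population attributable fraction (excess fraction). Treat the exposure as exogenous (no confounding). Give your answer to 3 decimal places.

PAF ≈ 0.396

p₁ = 0.873, p₀ = 0.389.
Overall risk P(Y=1) = π·p₁ + (1−π)·p₀ = 0.527×0.873 + 0.473×0.389 = 0.64407.
Under exogeneity, PAF = [P(Y=1) − p₀] / P(Y=1).
PAF = (0.64407 − 0.389) / 0.64407 ≈ 0.3960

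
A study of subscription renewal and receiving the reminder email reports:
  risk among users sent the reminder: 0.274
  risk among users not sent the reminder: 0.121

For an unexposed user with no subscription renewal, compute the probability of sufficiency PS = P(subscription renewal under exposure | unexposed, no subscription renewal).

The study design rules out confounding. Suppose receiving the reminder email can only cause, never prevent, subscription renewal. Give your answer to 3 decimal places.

Let p₁ = 0.274, p₀ = 0.121.
Under exogeneity and monotonicity, PS = (p₁ − p₀) / (1 − p₀).
PS = (0.274 − 0.121) / (1 − 0.121) = 0.153 / 0.879 ≈ 0.1741

PS ≈ 0.174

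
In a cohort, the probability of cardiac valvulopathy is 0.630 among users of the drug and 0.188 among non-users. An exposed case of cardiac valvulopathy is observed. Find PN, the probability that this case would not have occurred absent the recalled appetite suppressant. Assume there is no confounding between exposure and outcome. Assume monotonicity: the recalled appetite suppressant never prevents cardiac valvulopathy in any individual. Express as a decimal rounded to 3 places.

Let p₁ = 0.63, p₀ = 0.188.
Under exogeneity and monotonicity, PN = (p₁ − p₀) / p₁.
PN = (0.63 − 0.188) / 0.63 = 0.442 / 0.63 ≈ 0.7016

PN ≈ 0.702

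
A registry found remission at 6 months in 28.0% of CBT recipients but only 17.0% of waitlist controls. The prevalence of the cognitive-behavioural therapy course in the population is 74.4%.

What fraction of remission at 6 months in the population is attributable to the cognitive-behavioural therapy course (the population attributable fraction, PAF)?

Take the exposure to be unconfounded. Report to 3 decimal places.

p₁ = 0.28, p₀ = 0.17.
Overall risk P(Y=1) = π·p₁ + (1−π)·p₀ = 0.744×0.28 + 0.256×0.17 = 0.25184.
Under exogeneity, PAF = [P(Y=1) − p₀] / P(Y=1).
PAF = (0.25184 − 0.17) / 0.25184 ≈ 0.3250

PAF ≈ 0.325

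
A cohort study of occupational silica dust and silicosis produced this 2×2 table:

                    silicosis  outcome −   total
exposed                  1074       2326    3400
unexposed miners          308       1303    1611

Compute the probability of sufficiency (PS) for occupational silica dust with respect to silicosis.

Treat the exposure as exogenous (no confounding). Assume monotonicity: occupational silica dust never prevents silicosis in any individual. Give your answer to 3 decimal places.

p₁ = P(outcome | exposed) = 1074/3400 = 0.31588
p₀ = P(outcome | unexposed) = 308/1611 = 0.19119
Under exogeneity and monotonicity, PS = (p₁ − p₀)/(1 − p₀).
PS = (0.31588 − 0.19119) / 0.80881 ≈ 0.1542

PS ≈ 0.154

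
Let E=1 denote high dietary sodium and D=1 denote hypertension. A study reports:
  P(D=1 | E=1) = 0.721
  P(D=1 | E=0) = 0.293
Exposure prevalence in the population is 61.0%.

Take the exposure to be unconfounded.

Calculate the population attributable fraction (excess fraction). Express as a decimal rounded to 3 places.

Let p₁ = 0.721, p₀ = 0.293.
Overall risk P(Y=1) = π·p₁ + (1−π)·p₀ = 0.61×0.721 + 0.39×0.293 = 0.55408.
Under exogeneity, PAF = [P(Y=1) − p₀] / P(Y=1).
PAF = (0.55408 − 0.293) / 0.55408 ≈ 0.4712

PAF ≈ 0.471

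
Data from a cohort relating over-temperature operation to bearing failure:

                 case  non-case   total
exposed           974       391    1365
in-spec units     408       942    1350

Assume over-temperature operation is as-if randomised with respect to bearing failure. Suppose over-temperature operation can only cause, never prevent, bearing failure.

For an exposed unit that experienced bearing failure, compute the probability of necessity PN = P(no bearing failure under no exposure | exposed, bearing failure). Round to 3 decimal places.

p₁ = P(outcome | exposed) = 974/1365 = 0.71355
p₀ = P(outcome | unexposed) = 408/1350 = 0.30222
Under exogeneity and monotonicity, PN = (p₁ − p₀)/p₁.
PN = (0.71355 − 0.30222) / 0.71355 ≈ 0.5765

PN ≈ 0.576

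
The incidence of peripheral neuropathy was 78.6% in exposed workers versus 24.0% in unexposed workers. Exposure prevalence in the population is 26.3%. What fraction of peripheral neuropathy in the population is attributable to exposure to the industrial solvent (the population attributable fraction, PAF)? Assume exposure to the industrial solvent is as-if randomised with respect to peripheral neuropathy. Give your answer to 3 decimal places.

p₁ = 0.786, p₀ = 0.24.
Overall risk P(Y=1) = π·p₁ + (1−π)·p₀ = 0.263×0.786 + 0.737×0.24 = 0.3836.
Under exogeneity, PAF = [P(Y=1) − p₀] / P(Y=1).
PAF = (0.3836 − 0.24) / 0.3836 ≈ 0.3743

PAF ≈ 0.374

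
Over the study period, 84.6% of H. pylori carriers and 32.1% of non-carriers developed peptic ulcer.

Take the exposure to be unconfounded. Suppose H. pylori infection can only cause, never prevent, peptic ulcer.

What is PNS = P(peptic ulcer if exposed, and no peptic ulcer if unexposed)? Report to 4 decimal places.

PNS ≈ 0.5250

p₁ = 0.846, p₀ = 0.321.
Under exogeneity and monotonicity, PNS = p₁ − p₀.
PNS = 0.846 − 0.321 = 0.525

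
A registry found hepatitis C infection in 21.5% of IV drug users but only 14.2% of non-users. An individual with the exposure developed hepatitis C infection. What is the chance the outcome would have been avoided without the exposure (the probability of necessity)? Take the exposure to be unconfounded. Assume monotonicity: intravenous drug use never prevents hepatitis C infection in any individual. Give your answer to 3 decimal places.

p₁ = 0.215, p₀ = 0.142.
Under exogeneity and monotonicity, PN = (p₁ − p₀) / p₁.
PN = (0.215 − 0.142) / 0.215 = 0.073 / 0.215 ≈ 0.3395

PN ≈ 0.340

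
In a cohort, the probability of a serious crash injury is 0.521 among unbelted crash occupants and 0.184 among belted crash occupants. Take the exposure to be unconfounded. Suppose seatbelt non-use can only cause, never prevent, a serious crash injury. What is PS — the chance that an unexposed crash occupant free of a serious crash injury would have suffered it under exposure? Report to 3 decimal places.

Let p₁ = 0.521, p₀ = 0.184.
Under exogeneity and monotonicity, PS = (p₁ − p₀) / (1 − p₀).
PS = (0.521 − 0.184) / (1 − 0.184) = 0.337 / 0.816 ≈ 0.4130

PS ≈ 0.413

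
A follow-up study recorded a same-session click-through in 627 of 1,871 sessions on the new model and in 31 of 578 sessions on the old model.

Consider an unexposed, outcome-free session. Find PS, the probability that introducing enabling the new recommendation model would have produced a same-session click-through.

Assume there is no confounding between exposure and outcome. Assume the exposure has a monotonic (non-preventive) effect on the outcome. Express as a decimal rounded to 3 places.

p₁ = P(outcome | exposed) = 627/1871 = 0.33511
p₀ = P(outcome | unexposed) = 31/578 = 0.053633
Under exogeneity and monotonicity, PS = (p₁ − p₀) / (1 − p₀).
PS = (0.33511 − 0.053633) / (1 − 0.053633) = 0.28148 / 0.94637 ≈ 0.2974

PS ≈ 0.297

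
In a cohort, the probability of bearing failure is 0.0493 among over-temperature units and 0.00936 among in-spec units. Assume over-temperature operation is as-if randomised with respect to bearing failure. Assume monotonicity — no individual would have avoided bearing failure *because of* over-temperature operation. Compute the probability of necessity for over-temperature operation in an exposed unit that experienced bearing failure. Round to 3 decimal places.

PN ≈ 0.810

Let p₁ = 0.0493, p₀ = 0.00936.
Under exogeneity and monotonicity, PN = (p₁ − p₀) / p₁.
PN = (0.0493 − 0.00936) / 0.0493 = 0.03994 / 0.0493 ≈ 0.8101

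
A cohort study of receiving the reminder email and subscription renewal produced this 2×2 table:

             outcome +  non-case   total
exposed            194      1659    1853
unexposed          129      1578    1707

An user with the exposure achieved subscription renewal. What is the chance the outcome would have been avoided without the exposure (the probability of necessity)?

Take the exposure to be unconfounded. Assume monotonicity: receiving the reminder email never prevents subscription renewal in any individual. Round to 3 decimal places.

PN ≈ 0.278

p₁ = P(outcome | exposed) = 194/1853 = 0.1047
p₀ = P(outcome | unexposed) = 129/1707 = 0.075571
Under exogeneity and monotonicity, PN = (p₁ − p₀)/p₁.
PN = (0.1047 − 0.075571) / 0.1047 ≈ 0.2782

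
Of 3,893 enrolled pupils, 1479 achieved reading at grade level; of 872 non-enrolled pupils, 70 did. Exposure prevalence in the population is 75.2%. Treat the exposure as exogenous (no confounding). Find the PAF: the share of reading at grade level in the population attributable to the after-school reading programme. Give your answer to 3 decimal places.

PAF ≈ 0.737

p₁ = P(outcome | exposed) = 1479/3893 = 0.37991
p₀ = P(outcome | unexposed) = 70/872 = 0.080275
Overall risk P(Y=1) = π·p₁ + (1−π)·p₀ = 0.752×0.37991 + 0.248×0.080275 = 0.3056.
Under exogeneity, PAF = [P(Y=1) − p₀] / P(Y=1).
PAF = (0.3056 − 0.080275) / 0.3056 ≈ 0.7373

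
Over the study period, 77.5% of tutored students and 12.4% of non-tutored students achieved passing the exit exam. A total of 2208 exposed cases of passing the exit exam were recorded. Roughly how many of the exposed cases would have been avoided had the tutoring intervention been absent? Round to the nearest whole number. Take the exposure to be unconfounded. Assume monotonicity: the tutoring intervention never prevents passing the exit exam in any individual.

about 1855 cases

p₁ = 0.775, p₀ = 0.124.
PN = (p₁ − p₀)/p₁ = (0.775 − 0.124) / 0.775 ≈ 0.84000.
Attributable cases ≈ PN × (exposed cases) = 0.84000 × 2208 ≈ 1854.72.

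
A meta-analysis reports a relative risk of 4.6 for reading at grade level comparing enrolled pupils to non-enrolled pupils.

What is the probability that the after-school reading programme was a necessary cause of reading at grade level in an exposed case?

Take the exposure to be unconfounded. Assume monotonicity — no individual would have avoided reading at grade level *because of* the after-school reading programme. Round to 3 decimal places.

Under exogeneity and monotonicity, PN = (RR − 1) / RR = 1 − 1/RR.
PN = (4.6 − 1) / 4.6 = 3.6 / 4.6 ≈ 0.7826

PN ≈ 0.783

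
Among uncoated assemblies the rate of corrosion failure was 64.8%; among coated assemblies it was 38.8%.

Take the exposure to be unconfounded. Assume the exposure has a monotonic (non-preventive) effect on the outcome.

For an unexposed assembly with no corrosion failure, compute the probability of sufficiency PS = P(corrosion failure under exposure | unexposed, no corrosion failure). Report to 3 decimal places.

PS ≈ 0.425

p₁ = 0.648, p₀ = 0.388.
Under exogeneity and monotonicity, PS = (p₁ − p₀) / (1 − p₀).
PS = (0.648 − 0.388) / (1 − 0.388) = 0.26 / 0.612 ≈ 0.4248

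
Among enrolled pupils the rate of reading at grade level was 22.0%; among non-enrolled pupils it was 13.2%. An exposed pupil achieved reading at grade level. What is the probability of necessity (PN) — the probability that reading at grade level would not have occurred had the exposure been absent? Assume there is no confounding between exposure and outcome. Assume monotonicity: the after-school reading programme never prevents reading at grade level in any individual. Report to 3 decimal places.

PN ≈ 0.400

p₁ = 0.22, p₀ = 0.132.
Under exogeneity and monotonicity, PN = (p₁ − p₀) / p₁.
PN = (0.22 − 0.132) / 0.22 = 0.088 / 0.22 ≈ 0.4000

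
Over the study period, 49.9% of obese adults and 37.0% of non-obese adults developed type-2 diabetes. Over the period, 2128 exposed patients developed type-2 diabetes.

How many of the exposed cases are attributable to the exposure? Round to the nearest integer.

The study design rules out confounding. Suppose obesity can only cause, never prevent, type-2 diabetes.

about 550 cases

p₁ = 0.499, p₀ = 0.37.
PN = (p₁ − p₀)/p₁ = (0.499 − 0.37) / 0.499 ≈ 0.25852.
Attributable cases ≈ PN × (exposed cases) = 0.25852 × 2128 ≈ 550.12.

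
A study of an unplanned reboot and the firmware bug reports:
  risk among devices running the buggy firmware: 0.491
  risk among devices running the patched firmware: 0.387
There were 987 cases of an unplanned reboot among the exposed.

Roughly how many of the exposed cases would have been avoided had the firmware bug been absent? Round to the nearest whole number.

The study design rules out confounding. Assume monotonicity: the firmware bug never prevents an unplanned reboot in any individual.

about 209 cases

Let p₁ = 0.491, p₀ = 0.387.
PN = (p₁ − p₀)/p₁ = (0.491 − 0.387) / 0.491 ≈ 0.21181.
Attributable cases ≈ PN × (exposed cases) = 0.21181 × 987 ≈ 209.06.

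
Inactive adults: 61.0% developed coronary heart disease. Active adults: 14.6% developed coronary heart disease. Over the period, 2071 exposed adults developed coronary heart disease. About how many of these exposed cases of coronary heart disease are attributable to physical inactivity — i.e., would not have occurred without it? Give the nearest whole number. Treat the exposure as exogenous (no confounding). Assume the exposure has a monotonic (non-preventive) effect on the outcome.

p₁ = 0.61, p₀ = 0.146.
PN = (p₁ − p₀)/p₁ = (0.61 − 0.146) / 0.61 ≈ 0.76066.
Attributable cases ≈ PN × (exposed cases) = 0.76066 × 2071 ≈ 1575.32.

about 1575 cases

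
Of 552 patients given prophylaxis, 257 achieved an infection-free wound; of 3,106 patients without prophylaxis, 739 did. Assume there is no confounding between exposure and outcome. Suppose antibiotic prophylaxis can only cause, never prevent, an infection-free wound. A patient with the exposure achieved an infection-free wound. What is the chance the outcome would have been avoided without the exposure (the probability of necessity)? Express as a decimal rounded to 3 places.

p₁ = P(outcome | exposed) = 257/552 = 0.46558
p₀ = P(outcome | unexposed) = 739/3106 = 0.23793
Under exogeneity and monotonicity, PN = (p₁ − p₀) / p₁.
PN = (0.46558 − 0.23793) / 0.46558 = 0.22765 / 0.46558 ≈ 0.4890

PN ≈ 0.489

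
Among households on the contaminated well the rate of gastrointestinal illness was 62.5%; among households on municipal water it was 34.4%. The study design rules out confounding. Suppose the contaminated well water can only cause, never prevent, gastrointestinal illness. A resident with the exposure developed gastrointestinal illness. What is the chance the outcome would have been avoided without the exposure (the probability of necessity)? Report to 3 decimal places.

p₁ = 0.625, p₀ = 0.344.
Under exogeneity and monotonicity, PN = (p₁ − p₀) / p₁.
PN = (0.625 − 0.344) / 0.625 = 0.281 / 0.625 ≈ 0.4496

PN ≈ 0.450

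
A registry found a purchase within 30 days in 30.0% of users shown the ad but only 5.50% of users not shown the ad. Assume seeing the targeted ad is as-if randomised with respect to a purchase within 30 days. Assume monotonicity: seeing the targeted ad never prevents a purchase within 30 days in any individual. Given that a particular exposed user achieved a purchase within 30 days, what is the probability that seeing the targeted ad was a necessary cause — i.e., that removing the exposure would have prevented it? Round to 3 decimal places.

p₁ = 0.3, p₀ = 0.055.
Under exogeneity and monotonicity, PN = (p₁ − p₀) / p₁.
PN = (0.3 − 0.055) / 0.3 = 0.245 / 0.3 ≈ 0.8167

PN ≈ 0.817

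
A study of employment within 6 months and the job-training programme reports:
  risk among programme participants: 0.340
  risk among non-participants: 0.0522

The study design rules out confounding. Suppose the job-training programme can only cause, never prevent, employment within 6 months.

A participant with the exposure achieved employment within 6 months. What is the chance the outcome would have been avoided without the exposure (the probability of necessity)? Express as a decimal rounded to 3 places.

Let p₁ = 0.34, p₀ = 0.0522.
Under exogeneity and monotonicity, PN = (p₁ − p₀) / p₁.
PN = (0.34 − 0.0522) / 0.34 = 0.2878 / 0.34 ≈ 0.8465

PN ≈ 0.846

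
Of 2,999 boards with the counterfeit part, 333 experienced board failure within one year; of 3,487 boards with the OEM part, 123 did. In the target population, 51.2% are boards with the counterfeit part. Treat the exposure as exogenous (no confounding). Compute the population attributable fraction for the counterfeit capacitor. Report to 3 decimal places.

p₁ = P(outcome | exposed) = 333/2999 = 0.11104
p₀ = P(outcome | unexposed) = 123/3487 = 0.035274
Overall risk P(Y=1) = π·p₁ + (1−π)·p₀ = 0.512×0.11104 + 0.488×0.035274 = 0.074065.
Under exogeneity, PAF = [P(Y=1) − p₀] / P(Y=1).
PAF = (0.074065 − 0.035274) / 0.074065 ≈ 0.5237

PAF ≈ 0.524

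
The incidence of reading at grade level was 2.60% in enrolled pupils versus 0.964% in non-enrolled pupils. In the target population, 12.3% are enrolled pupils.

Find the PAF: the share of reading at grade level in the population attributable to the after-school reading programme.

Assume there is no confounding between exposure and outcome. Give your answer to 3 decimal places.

p₁ = 0.026, p₀ = 0.00964.
Overall risk P(Y=1) = π·p₁ + (1−π)·p₀ = 0.123×0.026 + 0.877×0.00964 = 0.011652.
Under exogeneity, PAF = [P(Y=1) − p₀] / P(Y=1).
PAF = (0.011652 − 0.00964) / 0.011652 ≈ 0.1727

PAF ≈ 0.173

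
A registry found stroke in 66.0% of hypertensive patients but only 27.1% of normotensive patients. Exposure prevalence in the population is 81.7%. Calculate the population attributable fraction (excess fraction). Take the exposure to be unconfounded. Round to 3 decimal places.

p₁ = 0.66, p₀ = 0.271.
Overall risk P(Y=1) = π·p₁ + (1−π)·p₀ = 0.817×0.66 + 0.183×0.271 = 0.58881.
Under exogeneity, PAF = [P(Y=1) − p₀] / P(Y=1).
PAF = (0.58881 − 0.271) / 0.58881 ≈ 0.5398

PAF ≈ 0.540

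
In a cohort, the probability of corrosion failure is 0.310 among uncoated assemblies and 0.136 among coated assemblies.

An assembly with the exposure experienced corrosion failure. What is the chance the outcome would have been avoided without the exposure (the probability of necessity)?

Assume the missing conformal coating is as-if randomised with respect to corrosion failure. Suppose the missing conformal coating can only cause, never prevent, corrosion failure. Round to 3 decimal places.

PN ≈ 0.561

Let p₁ = 0.31, p₀ = 0.136.
Under exogeneity and monotonicity, PN = (p₁ − p₀) / p₁.
PN = (0.31 − 0.136) / 0.31 = 0.174 / 0.31 ≈ 0.5613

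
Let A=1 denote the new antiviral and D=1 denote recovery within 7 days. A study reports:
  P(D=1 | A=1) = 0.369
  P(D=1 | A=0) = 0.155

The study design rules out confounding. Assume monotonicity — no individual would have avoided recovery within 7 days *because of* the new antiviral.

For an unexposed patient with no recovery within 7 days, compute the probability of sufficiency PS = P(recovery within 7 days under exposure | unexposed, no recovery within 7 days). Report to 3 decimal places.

PS ≈ 0.253

Let p₁ = 0.369, p₀ = 0.155.
Under exogeneity and monotonicity, PS = (p₁ − p₀) / (1 − p₀).
PS = (0.369 − 0.155) / (1 − 0.155) = 0.214 / 0.845 ≈ 0.2533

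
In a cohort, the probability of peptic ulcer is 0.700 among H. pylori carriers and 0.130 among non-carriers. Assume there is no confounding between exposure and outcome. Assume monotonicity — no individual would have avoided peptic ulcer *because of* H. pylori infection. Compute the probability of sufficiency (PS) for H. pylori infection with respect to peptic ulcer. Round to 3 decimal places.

PS ≈ 0.655

Let p₁ = 0.7, p₀ = 0.13.
Under exogeneity and monotonicity, PS = (p₁ − p₀) / (1 − p₀).
PS = (0.7 − 0.13) / (1 − 0.13) = 0.57 / 0.87 ≈ 0.6552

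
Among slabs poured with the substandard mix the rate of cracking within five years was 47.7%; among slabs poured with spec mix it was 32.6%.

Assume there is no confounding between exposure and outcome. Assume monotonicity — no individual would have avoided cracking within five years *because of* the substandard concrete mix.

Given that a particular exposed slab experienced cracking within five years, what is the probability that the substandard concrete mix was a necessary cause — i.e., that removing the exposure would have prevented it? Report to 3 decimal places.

p₁ = 0.477, p₀ = 0.326.
Under exogeneity and monotonicity, PN = (p₁ − p₀) / p₁.
PN = (0.477 − 0.326) / 0.477 = 0.151 / 0.477 ≈ 0.3166

PN ≈ 0.317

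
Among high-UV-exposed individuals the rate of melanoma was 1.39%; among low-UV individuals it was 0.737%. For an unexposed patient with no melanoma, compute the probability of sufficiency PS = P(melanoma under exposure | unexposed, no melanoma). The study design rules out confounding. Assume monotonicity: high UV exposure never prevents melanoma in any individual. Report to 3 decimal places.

PS ≈ 0.007

p₁ = 0.0139, p₀ = 0.00737.
Under exogeneity and monotonicity, PS = (p₁ − p₀) / (1 − p₀).
PS = (0.0139 − 0.00737) / (1 − 0.00737) = 0.00653 / 0.99263 ≈ 0.0066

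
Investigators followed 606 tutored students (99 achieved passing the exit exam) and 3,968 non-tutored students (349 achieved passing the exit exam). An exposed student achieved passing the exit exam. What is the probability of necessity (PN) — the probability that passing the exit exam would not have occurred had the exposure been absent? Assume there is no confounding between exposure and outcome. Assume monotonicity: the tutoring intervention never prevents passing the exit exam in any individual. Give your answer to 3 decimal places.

p₁ = P(outcome | exposed) = 99/606 = 0.16337
p₀ = P(outcome | unexposed) = 349/3968 = 0.087954
Under exogeneity and monotonicity, PN = (p₁ − p₀) / p₁.
PN = (0.16337 − 0.087954) / 0.16337 = 0.075413 / 0.16337 ≈ 0.4616

PN ≈ 0.462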